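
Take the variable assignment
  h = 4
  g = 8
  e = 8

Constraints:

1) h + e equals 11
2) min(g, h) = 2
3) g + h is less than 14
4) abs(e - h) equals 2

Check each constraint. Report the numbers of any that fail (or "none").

1) h + e = 4 + 8 = 12, not 11 — violated.
2) min(8, 4) = 4, not 2 — violated.
3) g + h = 8 + 4 = 12; 12 < 14 — OK.
4) abs(8 - 4) = 4, not 2 — violated.

No — constraints 1, 2, and 4 are not satisfied.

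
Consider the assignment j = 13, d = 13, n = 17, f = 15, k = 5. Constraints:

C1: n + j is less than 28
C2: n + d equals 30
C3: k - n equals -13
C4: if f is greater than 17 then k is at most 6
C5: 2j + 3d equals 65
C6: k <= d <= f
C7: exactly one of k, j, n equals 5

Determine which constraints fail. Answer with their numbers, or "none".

The assignment fails constraints 1, 3.

C1: n + j = 17 + 13 = 30; 30 ≥ 28, bound 28 not met  false
C2: n + d = 17 + 13 = 30  true
C3: k - n = 5 - 17 = -12, not -13  false
C4: f = 15, not > 17; antecedent false, conditional vacuously true  true
C5: 2j + 3d = 2(13) + 3(13) = 65  true
C6: values 5 <= 13 <= 15  true
C7: k=5, j=13, n=17; 1 of them equals 5  true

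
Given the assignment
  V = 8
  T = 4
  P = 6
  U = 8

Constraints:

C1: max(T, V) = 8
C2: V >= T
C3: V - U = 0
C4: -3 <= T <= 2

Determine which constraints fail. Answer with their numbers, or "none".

Constraint 4 does not hold.

C1: max(4, 8) = 8 — OK.
C2: V = 8, T = 4; 8 ≥ 4 — OK.
C3: V - U = 8 - 8 = 0 — OK.
C4: T = 4 is outside [-3, 2] — violated.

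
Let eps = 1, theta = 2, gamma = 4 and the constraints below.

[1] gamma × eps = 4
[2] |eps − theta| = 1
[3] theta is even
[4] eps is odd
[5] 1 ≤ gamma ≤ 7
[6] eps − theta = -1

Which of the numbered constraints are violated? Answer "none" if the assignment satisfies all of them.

[1] gamma × eps = 4 × 1 = 4  true
[2] |1 − 2| = 1  true
[3] theta = 2 is even  true
[4] eps = 1 is odd  true
[5] gamma = 4 lies in [1, 7]  true
[6] eps − theta = 1 − 2 = -1  true

No violations.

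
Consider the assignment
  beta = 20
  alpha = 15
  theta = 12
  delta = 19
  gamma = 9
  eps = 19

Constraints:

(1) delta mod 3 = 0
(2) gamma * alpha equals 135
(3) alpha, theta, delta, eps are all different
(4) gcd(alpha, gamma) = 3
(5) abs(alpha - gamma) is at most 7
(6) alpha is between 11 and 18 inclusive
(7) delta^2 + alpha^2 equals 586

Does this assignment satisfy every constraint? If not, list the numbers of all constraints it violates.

(1) 19 mod 3 = 1, not 0 — violated.
(2) gamma * alpha = 9 * 15 = 135 — satisfied.
(3) delta = eps = 19, not all different — violated.
(4) gcd(15, 9) = 3 — satisfied.
(5) abs(15 - 9) = 6; 6 ≤ 7 — satisfied.
(6) alpha = 15 lies in [11, 18] — satisfied.
(7) delta^2 + alpha^2 = 19^2 + 15^2 = 361 + 225 = 586 — satisfied.

No — constraints 1, 3 are not satisfied.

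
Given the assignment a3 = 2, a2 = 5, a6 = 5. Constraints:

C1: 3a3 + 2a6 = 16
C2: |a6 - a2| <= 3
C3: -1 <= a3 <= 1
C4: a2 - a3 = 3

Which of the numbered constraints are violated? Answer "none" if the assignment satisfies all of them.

Constraint 3 does not hold.

C1: 3a3 + 2a6 = 3(2) + 2(5) = 16 — holds.
C2: |5 - 5| = 0; 0 ≤ 3 — holds.
C3: a3 = 2 is outside [-1, 1] — does not hold.
C4: a2 - a3 = 5 - 2 = 3 — holds.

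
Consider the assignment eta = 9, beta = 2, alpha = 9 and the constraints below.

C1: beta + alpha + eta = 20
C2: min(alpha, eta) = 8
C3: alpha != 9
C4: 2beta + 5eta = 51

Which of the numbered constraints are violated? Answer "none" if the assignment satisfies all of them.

Constraints 2, 3, 4 do not hold.

C1: beta + alpha + eta = 2 + 9 + 9 = 20  holds
C2: min(9, 9) = 9, not 8  fails
C3: alpha = 9, but 9 is required to differ  fails
C4: 2beta + 5eta = 2(2) + 5(9) = 49, not 51  fails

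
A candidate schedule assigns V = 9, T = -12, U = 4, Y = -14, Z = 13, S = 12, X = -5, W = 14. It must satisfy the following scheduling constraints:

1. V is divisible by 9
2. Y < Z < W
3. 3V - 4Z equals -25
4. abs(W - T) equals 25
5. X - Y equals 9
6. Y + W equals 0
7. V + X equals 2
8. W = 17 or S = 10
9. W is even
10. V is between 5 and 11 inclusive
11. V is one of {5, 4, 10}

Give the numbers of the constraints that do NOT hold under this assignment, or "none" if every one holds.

1. 9 / 9 = 1, so 9 divides 9  true
2. values -14 < 13 < 14  true
3. 3V - 4Z = 3(9) - 4(13) = -25  true
4. abs(14 - (-12)) = 26, not 25  false
5. X - Y = -5 - (-14) = 9  true
6. Y + W = -14 + 14 = 0  true
7. V + X = 9 + (-5) = 4, not 2  false
8. W = 14 ≠ 17 and S = 12 ≠ 10; both disjuncts false  false
9. W = 14 is even  true
10. V = 9 lies in [5, 11]  true
11. V = 9 is not in {5, 4, 10}  false

Violated: 4, 7, 8, 11.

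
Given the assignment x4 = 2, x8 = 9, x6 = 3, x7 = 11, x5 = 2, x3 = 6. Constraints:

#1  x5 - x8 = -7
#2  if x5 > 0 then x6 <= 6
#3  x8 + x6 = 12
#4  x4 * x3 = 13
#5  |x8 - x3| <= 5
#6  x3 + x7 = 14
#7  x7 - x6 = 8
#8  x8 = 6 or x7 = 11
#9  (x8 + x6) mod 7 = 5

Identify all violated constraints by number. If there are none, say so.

#1 x5 - x8 = 2 - 9 = -7  yes
#2 x5 = 2 > 0, so we need x6 ≤ 6; x6 = 3 ≤ 6  yes
#3 x8 + x6 = 9 + 3 = 12  yes
#4 x4 * x3 = 2 * 6 = 12, not 13  no
#5 |9 - 6| = 3; 3 ≤ 5  yes
#6 x3 + x7 = 6 + 11 = 17, not 14  no
#7 x7 - x6 = 11 - 3 = 8  yes
#8 x8 = 9 ≠ 6, but x7 = 11 = 11 (second disjunct)  yes
#9 x8 + x6 = 12; 12 mod 7 = 5  yes

No — constraints 4 and 6 are not satisfied.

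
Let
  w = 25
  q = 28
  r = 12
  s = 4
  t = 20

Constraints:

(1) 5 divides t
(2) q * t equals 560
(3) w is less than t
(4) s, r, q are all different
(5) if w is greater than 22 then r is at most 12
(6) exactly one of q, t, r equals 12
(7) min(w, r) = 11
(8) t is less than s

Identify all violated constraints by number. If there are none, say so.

The assignment fails constraints 3, 7, 8.

(1) 20 / 5 = 4, so 5 divides 20 — satisfied.
(2) q * t = 28 * 20 = 560 — satisfied.
(3) w = 25, t = 20; 25 ≥ 20 (want <) — violated.
(4) values 4, 12, 28 are pairwise distinct — satisfied.
(5) w = 25 > 22, so we need r ≤ 12; r = 12 ≤ 12 — satisfied.
(6) q=28, t=20, r=12; 1 of them equals 12 — satisfied.
(7) min(25, 12) = 12, not 11 — violated.
(8) t = 20, s = 4; 20 ≥ 4 (want <) — violated.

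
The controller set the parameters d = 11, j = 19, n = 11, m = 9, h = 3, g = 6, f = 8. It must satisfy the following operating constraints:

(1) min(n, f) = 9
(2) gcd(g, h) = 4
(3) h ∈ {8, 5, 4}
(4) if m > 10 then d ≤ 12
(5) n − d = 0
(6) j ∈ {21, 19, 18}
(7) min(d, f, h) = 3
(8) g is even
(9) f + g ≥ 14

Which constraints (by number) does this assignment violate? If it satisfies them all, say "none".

(1) min(11, 8) = 8, not 9 — violated.
(2) gcd(6, 3) = 3, not 4 — violated.
(3) h = 3 is not in {8, 5, 4} — violated.
(4) m = 9, not > 10; antecedent false, conditional vacuously true — satisfied.
(5) n − d = 11 − 11 = 0 — satisfied.
(6) j = 19 is in {21, 19, 18} — satisfied.
(7) min(11, 8, 3) = 3 — satisfied.
(8) g = 6 is even — satisfied.
(9) f + g = 8 + 6 = 14; 14 ≥ 14 — satisfied.

Violated: 1, 2, and 3.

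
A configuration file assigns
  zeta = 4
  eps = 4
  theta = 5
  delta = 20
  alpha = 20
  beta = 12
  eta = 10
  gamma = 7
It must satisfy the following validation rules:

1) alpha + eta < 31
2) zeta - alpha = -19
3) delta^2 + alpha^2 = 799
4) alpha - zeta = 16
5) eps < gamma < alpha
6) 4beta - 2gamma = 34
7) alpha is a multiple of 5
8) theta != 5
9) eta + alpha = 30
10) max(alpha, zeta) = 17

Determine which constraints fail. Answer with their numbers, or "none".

1) alpha + eta = 20 + 10 = 30; 30 < 31  true
2) zeta - alpha = 4 - 20 = -16, not -19  false
3) delta^2 + alpha^2 = 20^2 + 20^2 = 400 + 400 = 800, not 799  false
4) alpha - zeta = 20 - 4 = 16  true
5) values 4 < 7 < 20  true
6) 4beta - 2gamma = 4(12) - 2(7) = 34  true
7) 20 / 5 = 4, so 5 divides 20  true
8) theta = 5, but 5 is required to differ  false
9) eta + alpha = 10 + 20 = 30  true
10) max(20, 4) = 20, not 17  false

No — constraints 2, 3, 8, and 10 are not satisfied.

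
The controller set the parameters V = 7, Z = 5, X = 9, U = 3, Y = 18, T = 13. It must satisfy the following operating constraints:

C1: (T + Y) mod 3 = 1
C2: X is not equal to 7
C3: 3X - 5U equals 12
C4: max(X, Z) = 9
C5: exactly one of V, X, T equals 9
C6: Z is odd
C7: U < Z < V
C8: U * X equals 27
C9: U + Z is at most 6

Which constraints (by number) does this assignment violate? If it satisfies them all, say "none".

C1: T + Y = 31; 31 mod 3 = 1 — holds.
C2: X = 9, and 9 ≠ 7 — holds.
C3: 3X - 5U = 3(9) - 5(3) = 12 — holds.
C4: max(9, 5) = 9 — holds.
C5: V=7, X=9, T=13; 1 of them equals 9 — holds.
C6: Z = 5 is odd — holds.
C7: values 3 < 5 < 7 — holds.
C8: U * X = 3 * 9 = 27 — holds.
C9: U + Z = 3 + 5 = 8; 8 > 6, bound 6 not met — does not hold.

The assignment fails constraint 9.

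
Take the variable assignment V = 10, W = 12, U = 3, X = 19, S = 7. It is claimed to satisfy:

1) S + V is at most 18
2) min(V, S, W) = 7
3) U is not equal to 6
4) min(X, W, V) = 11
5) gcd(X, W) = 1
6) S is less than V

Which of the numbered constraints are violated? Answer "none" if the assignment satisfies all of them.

The assignment fails constraint 4.

1) S + V = 7 + 10 = 17; 17 ≤ 18 — OK.
2) min(10, 7, 12) = 7 — OK.
3) U = 3, and 3 ≠ 6 — OK.
4) min(19, 12, 10) = 10, not 11 — violated.
5) gcd(19, 12) = 1 — OK.
6) S = 7, V = 10; 7 < 10 — OK.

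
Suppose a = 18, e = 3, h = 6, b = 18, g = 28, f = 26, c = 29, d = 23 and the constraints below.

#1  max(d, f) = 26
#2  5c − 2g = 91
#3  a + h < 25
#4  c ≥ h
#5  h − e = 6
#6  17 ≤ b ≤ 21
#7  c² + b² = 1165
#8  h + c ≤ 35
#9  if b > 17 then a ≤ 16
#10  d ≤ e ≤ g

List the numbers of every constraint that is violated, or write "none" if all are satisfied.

Constraints 2, 5, 9, 10 do not hold.

#1 max(23, 26) = 26 — holds.
#2 5c − 2g = 5(29) − 2(28) = 89, not 91 — fails.
#3 a + h = 18 + 6 = 24; 24 < 25 — holds.
#4 c = 29, h = 6; 29 ≥ 6 — holds.
#5 h − e = 6 − 3 = 3, not 6 — fails.
#6 b = 18 lies in [17, 21] — holds.
#7 c² + b² = 29² + 18² = 841 + 324 = 1165 — holds.
#8 h + c = 6 + 29 = 35; 35 ≤ 35 — holds.
#9 b = 18 > 17, so we need a ≤ 16; but a = 18 > 16 — fails.
#10 values 23, 3, 28; d = 23 is not ≤ e = 3 — fails.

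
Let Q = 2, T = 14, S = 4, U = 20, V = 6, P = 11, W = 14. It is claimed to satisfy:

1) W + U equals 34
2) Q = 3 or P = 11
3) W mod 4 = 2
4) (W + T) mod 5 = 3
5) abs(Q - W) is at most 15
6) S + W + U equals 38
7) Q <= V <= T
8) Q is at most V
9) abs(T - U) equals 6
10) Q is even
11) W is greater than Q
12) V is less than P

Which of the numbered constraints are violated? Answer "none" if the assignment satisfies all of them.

None — every constraint holds.

1) W + U = 14 + 20 = 34  true
2) Q = 2 ≠ 3, but P = 11 = 11 (second disjunct)  true
3) 14 mod 4 = 2  true
4) W + T = 28; 28 mod 5 = 3  true
5) abs(2 - 14) = 12; 12 ≤ 15  true
6) S + W + U = 4 + 14 + 20 = 38  true
7) values 2 <= 6 <= 14  true
8) Q = 2, V = 6; 2 ≤ 6  true
9) abs(14 - 20) = 6  true
10) Q = 2 is even  true
11) W = 14, Q = 2; 14 > 2  true
12) V = 6, P = 11; 6 < 11  true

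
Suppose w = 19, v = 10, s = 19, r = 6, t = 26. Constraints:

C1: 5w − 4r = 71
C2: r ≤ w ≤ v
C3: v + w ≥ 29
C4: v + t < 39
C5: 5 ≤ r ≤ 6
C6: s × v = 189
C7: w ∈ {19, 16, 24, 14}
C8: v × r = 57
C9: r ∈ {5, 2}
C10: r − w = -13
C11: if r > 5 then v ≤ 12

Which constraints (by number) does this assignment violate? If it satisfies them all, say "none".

C1: 5w − 4r = 5(19) − 4(6) = 71  true
C2: values 6, 19, 10; w = 19 is not ≤ v = 10  false
C3: v + w = 10 + 19 = 29; 29 ≥ 29  true
C4: v + t = 10 + 26 = 36; 36 < 39  true
C5: r = 6 lies in [5, 6]  true
C6: s × v = 19 × 10 = 190, not 189  false
C7: w = 19 is in {19, 16, 24, 14}  true
C8: v × r = 10 × 6 = 60, not 57  false
C9: r = 6 is not in {5, 2}  false
C10: r − w = 6 − 19 = -13  true
C11: r = 6 > 5, so we need v ≤ 12; v = 10 ≤ 12  true

The assignment fails constraints 2, 6, 8, 9.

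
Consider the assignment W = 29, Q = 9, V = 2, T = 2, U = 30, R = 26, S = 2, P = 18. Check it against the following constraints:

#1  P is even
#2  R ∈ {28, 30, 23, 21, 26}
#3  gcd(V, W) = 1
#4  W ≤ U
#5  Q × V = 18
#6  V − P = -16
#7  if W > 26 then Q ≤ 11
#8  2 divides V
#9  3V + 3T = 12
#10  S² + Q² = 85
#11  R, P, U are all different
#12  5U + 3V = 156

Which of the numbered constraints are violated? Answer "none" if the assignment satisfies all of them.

#1 P = 18 is even — holds.
#2 R = 26 is in {28, 30, 23, 21, 26} — holds.
#3 gcd(2, 29) = 1 — holds.
#4 W = 29, U = 30; 29 ≤ 30 — holds.
#5 Q × V = 9 × 2 = 18 — holds.
#6 V − P = 2 − 18 = -16 — holds.
#7 W = 29 > 26, so we need Q ≤ 11; Q = 9 ≤ 11 — holds.
#8 2 / 2 = 1, so 2 divides 2 — holds.
#9 3V + 3T = 3(2) + 3(2) = 12 — holds.
#10 S² + Q² = 2² + 9² = 4 + 81 = 85 — holds.
#11 values 26, 18, 30 are pairwise distinct — holds.
#12 5U + 3V = 5(30) + 3(2) = 156 — holds.

The assignment satisfies every constraint.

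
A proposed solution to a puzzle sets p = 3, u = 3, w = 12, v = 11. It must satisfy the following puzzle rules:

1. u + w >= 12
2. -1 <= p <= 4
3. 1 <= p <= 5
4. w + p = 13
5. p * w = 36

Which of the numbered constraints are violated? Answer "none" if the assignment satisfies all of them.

1. u + w = 3 + 12 = 15; 15 ≥ 12  OK
2. p = 3 lies in [-1, 4]  OK
3. p = 3 lies in [1, 5]  OK
4. w + p = 12 + 3 = 15, not 13  FAIL
5. p * w = 3 * 12 = 36  OK

Constraint 4 is violated.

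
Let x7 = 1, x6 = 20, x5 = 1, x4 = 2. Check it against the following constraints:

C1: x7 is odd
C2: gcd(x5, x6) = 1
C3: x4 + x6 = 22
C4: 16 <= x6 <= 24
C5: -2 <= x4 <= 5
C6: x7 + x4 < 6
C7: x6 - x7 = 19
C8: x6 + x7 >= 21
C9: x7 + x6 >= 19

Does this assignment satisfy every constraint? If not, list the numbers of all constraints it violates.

No violations.

C1: x7 = 1 is odd — OK.
C2: gcd(1, 20) = 1 — OK.
C3: x4 + x6 = 2 + 20 = 22 — OK.
C4: x6 = 20 lies in [16, 24] — OK.
C5: x4 = 2 lies in [-2, 5] — OK.
C6: x7 + x4 = 1 + 2 = 3; 3 < 6 — OK.
C7: x6 - x7 = 20 - 1 = 19 — OK.
C8: x6 + x7 = 20 + 1 = 21; 21 ≥ 21 — OK.
C9: x7 + x6 = 1 + 20 = 21; 21 ≥ 19 — OK.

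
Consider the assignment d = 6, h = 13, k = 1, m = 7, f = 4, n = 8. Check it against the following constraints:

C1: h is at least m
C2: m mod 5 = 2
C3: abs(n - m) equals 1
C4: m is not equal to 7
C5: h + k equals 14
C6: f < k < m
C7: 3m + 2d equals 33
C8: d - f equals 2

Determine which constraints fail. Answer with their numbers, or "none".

Constraints 4, 6 are violated.

C1: h = 13, m = 7; 13 ≥ 7  ✓
C2: 7 mod 5 = 2  ✓
C3: abs(8 - 7) = 1  ✓
C4: m = 7, but 7 is required to differ  ✗
C5: h + k = 13 + 1 = 14  ✓
C6: values 4, 1, 7; f = 4 is not < k = 1  ✗
C7: 3m + 2d = 3(7) + 2(6) = 33  ✓
C8: d - f = 6 - 4 = 2  ✓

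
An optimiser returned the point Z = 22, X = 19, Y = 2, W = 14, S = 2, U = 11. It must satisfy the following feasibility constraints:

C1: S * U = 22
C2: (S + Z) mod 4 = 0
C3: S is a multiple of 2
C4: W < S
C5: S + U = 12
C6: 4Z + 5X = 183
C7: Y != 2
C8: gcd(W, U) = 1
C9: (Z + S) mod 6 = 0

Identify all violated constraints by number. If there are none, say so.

C1: S * U = 2 * 11 = 22 — holds.
C2: S + Z = 24; 24 mod 4 = 0 — holds.
C3: 2 / 2 = 1, so 2 divides 2 — holds.
C4: W = 14, S = 2; 14 ≥ 2 (want <) — does not hold.
C5: S + U = 2 + 11 = 13, not 12 — does not hold.
C6: 4Z + 5X = 4(22) + 5(19) = 183 — holds.
C7: Y = 2, but 2 is required to differ — does not hold.
C8: gcd(14, 11) = 1 — holds.
C9: Z + S = 24; 24 mod 6 = 0 — holds.

The assignment fails constraints 4, 5, and 7.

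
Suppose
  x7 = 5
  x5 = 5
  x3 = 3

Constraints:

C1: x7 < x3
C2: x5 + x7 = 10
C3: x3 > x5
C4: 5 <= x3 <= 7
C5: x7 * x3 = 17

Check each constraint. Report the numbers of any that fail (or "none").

Constraints 1, 3, 4, 5 are violated.

C1: x7 = 5, x3 = 3; 5 ≥ 3 (want <) — fails.
C2: x5 + x7 = 5 + 5 = 10 — holds.
C3: x3 = 3, x5 = 5; 3 ≤ 5 (want >) — fails.
C4: x3 = 3 is outside [5, 7] — fails.
C5: x7 * x3 = 5 * 3 = 15, not 17 — fails.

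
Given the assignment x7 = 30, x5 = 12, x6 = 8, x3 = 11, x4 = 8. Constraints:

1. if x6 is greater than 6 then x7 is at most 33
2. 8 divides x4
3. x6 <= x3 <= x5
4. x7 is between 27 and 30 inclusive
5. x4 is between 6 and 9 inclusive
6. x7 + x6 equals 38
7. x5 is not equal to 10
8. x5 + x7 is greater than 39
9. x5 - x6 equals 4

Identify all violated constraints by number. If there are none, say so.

All constraints are satisfied.

1. x6 = 8 > 6, so we need x7 ≤ 33; x7 = 30 ≤ 33  OK
2. 8 / 8 = 1, so 8 divides 8  OK
3. values 8 <= 11 <= 12  OK
4. x7 = 30 lies in [27, 30]  OK
5. x4 = 8 lies in [6, 9]  OK
6. x7 + x6 = 30 + 8 = 38  OK
7. x5 = 12, and 12 ≠ 10  OK
8. x5 + x7 = 12 + 30 = 42; 42 > 39  OK
9. x5 - x6 = 12 - 8 = 4  OK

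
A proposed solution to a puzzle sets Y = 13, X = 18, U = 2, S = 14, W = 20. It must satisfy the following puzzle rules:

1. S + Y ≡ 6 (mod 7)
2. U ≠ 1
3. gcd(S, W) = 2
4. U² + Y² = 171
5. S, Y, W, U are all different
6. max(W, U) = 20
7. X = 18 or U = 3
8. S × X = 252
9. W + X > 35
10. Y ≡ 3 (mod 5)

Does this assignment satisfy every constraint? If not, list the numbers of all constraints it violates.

The assignment fails constraint 4.

1. S + Y = 27; 27 mod 7 = 6 — satisfied.
2. U = 2, and 2 ≠ 1 — satisfied.
3. gcd(14, 20) = 2 — satisfied.
4. U² + Y² = 2² + 13² = 4 + 169 = 173, not 171 — violated.
5. values 14, 13, 20, 2 are pairwise distinct — satisfied.
6. max(20, 2) = 20 — satisfied.
7. X = 18 = 18 (first disjunct) — satisfied.
8. S × X = 14 × 18 = 252 — satisfied.
9. W + X = 20 + 18 = 38; 38 > 35 — satisfied.
10. 13 mod 5 = 3 — satisfied.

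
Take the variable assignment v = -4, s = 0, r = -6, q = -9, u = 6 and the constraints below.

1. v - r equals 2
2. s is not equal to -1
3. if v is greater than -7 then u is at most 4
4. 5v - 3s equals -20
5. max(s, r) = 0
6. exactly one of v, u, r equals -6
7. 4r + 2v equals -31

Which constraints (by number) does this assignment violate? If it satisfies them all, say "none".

Constraints 3 and 7 are violated.

1. v - r = -4 - (-6) = 2  yes
2. s = 0, and 0 ≠ -1  yes
3. v = -4 > -7, so we need u ≤ 4; but u = 6 > 4  no
4. 5v - 3s = 5(-4) - 3(0) = -20  yes
5. max(0, -6) = 0  yes
6. v=-4, u=6, r=-6; 1 of them equals -6  yes
7. 4r + 2v = 4(-6) + 2(-4) = -32, not -31  no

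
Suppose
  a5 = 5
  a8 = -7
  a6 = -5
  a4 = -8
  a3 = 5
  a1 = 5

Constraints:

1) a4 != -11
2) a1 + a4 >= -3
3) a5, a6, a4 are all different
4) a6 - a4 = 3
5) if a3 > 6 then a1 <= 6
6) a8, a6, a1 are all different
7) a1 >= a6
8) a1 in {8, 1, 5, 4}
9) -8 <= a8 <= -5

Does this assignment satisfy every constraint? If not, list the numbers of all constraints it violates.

1) a4 = -8, and -8 ≠ -11 — holds.
2) a1 + a4 = 5 + (-8) = -3; -3 ≥ -3 — holds.
3) values 5, -5, -8 are pairwise distinct — holds.
4) a6 - a4 = -5 - (-8) = 3 — holds.
5) a3 = 5, not > 6; antecedent false, conditional vacuously true — holds.
6) values -7, -5, 5 are pairwise distinct — holds.
7) a1 = 5, a6 = -5; 5 ≥ -5 — holds.
8) a1 = 5 is in {8, 1, 5, 4} — holds.
9) a8 = -7 lies in [-8, -5] — holds.

Yes — all constraints hold.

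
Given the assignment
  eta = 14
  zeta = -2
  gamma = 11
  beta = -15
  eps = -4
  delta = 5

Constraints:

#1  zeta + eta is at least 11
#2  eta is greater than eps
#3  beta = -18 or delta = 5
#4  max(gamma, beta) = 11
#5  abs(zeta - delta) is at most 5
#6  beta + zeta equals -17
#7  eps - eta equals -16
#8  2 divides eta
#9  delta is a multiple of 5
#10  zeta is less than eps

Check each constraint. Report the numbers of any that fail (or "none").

No — constraints 5, 7, 10 are not satisfied.

#1 zeta + eta = -2 + 14 = 12; 12 ≥ 11 — holds.
#2 eta = 14, eps = -4; 14 > -4 — holds.
#3 beta = -15 ≠ -18, but delta = 5 = 5 (second disjunct) — holds.
#4 max(11, -15) = 11 — holds.
#5 abs(-2 - 5) = 7; 7 > 5, exceeds bound 5 — fails.
#6 beta + zeta = -15 + (-2) = -17 — holds.
#7 eps - eta = -4 - 14 = -18, not -16 — fails.
#8 14 / 2 = 7, so 2 divides 14 — holds.
#9 5 / 5 = 1, so 5 divides 5 — holds.
#10 zeta = -2, eps = -4; -2 ≥ -4 (want <) — fails.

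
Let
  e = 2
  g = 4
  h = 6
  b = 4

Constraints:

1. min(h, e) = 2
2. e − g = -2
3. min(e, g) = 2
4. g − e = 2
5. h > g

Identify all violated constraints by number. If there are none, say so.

All constraints are satisfied.

1. min(6, 2) = 2  yes
2. e − g = 2 − 4 = -2  yes
3. min(2, 4) = 2  yes
4. g − e = 4 − 2 = 2  yes
5. h = 6, g = 4; 6 > 4  yes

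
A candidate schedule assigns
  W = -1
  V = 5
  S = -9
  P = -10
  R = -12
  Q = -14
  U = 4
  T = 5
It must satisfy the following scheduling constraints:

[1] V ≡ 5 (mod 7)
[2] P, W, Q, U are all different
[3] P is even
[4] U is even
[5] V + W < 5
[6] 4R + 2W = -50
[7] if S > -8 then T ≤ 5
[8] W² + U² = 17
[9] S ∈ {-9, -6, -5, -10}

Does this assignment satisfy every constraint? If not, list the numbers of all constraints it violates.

All constraints are satisfied.

[1] 5 mod 7 = 5  ✓
[2] values -10, -1, -14, 4 are pairwise distinct  ✓
[3] P = -10 is even  ✓
[4] U = 4 is even  ✓
[5] V + W = 5 + (-1) = 4; 4 < 5  ✓
[6] 4R + 2W = 4(-12) + 2(-1) = -50  ✓
[7] S = -9, not > -8; antecedent false, conditional vacuously true  ✓
[8] W² + U² = (-1)² + 4² = 1 + 16 = 17  ✓
[9] S = -9 is in {-9, -6, -5, -10}  ✓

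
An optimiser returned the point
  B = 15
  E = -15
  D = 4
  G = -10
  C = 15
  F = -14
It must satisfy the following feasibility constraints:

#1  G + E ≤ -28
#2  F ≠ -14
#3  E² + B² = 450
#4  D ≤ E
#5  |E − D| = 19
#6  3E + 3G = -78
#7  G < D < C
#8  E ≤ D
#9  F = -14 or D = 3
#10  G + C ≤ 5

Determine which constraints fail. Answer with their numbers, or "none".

#1 G + E = -10 + (-15) = -25; -25 > -28, bound -28 not met  ✘
#2 F = -14, but -14 is required to differ  ✘
#3 E² + B² = (-15)² + 15² = 225 + 225 = 450  ✔
#4 D = 4, E = -15; 4 > -15 (want ≤)  ✘
#5 |-15 − 4| = 19  ✔
#6 3E + 3G = 3(-15) + 3(-10) = -75, not -78  ✘
#7 values -10 < 4 < 15  ✔
#8 E = -15, D = 4; -15 ≤ 4  ✔
#9 F = -14 = -14 (first disjunct)  ✔
#10 G + C = -10 + 15 = 5; 5 ≤ 5  ✔

Constraints 1, 2, 4, and 6 are violated.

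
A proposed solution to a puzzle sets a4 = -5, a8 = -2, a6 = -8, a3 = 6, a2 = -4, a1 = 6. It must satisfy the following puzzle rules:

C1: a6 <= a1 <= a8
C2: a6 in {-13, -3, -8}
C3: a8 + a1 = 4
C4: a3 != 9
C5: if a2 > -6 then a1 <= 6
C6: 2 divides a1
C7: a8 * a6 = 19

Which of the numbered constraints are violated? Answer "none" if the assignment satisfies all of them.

C1: values -8, 6, -2; a1 = 6 is not <= a8 = -2  ✗
C2: a6 = -8 is in {-13, -3, -8}  ✓
C3: a8 + a1 = -2 + 6 = 4  ✓
C4: a3 = 6, and 6 ≠ 9  ✓
C5: a2 = -4 > -6, so we need a1 ≤ 6; a1 = 6 ≤ 6  ✓
C6: 6 / 2 = 3, so 2 divides 6  ✓
C7: a8 * a6 = -2 * (-8) = 16, not 19  ✗

The assignment fails constraints 1, 7.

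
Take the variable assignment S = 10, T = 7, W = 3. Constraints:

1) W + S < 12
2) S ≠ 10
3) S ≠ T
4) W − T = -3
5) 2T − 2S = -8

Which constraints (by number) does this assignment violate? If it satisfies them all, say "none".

1) W + S = 3 + 10 = 13; 13 ≥ 12, bound 12 not met  FAIL
2) S = 10, but 10 is required to differ  FAIL
3) S = 10, T = 7; distinct  OK
4) W − T = 3 − 7 = -4, not -3  FAIL
5) 2T − 2S = 2(7) − 2(10) = -6, not -8  FAIL

No — constraints 1, 2, 4, 5 are not satisfied.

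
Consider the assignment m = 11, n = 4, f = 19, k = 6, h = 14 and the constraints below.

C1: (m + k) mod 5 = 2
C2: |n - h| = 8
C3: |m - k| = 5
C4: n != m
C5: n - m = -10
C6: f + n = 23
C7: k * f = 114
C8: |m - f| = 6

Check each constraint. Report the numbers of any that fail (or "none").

C1: m + k = 17; 17 mod 5 = 2  yes
C2: |4 - 14| = 10, not 8  no
C3: |11 - 6| = 5  yes
C4: n = 4, m = 11; distinct  yes
C5: n - m = 4 - 11 = -7, not -10  no
C6: f + n = 19 + 4 = 23  yes
C7: k * f = 6 * 19 = 114  yes
C8: |11 - 19| = 8, not 6  no

Violated: 2, 5, and 8.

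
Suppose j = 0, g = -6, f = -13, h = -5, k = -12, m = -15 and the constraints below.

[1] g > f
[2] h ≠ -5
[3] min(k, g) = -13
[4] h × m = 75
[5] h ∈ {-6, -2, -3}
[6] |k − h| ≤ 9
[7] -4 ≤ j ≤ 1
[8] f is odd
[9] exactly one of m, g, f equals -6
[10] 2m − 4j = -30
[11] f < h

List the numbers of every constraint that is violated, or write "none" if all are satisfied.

[1] g = -6, f = -13; -6 > -13 — holds.
[2] h = -5, but -5 is required to differ — does not hold.
[3] min(-12, -6) = -12, not -13 — does not hold.
[4] h × m = -5 × (-15) = 75 — holds.
[5] h = -5 is not in {-6, -2, -3} — does not hold.
[6] |-12 − (-5)| = 7; 7 ≤ 9 — holds.
[7] j = 0 lies in [-4, 1] — holds.
[8] f = -13 is odd — holds.
[9] m=-15, g=-6, f=-13; 1 of them equals -6 — holds.
[10] 2m − 4j = 2(-15) − 4(0) = -30 — holds.
[11] f = -13, h = -5; -13 < -5 — holds.

No — constraints 2, 3, 5 are not satisfied.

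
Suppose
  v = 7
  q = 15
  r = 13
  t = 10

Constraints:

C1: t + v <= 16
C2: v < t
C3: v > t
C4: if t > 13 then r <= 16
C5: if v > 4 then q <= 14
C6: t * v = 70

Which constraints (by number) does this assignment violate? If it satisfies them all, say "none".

Constraints 1, 3, and 5 do not hold.

C1: t + v = 10 + 7 = 17; 17 > 16, bound 16 not met — fails.
C2: v = 7, t = 10; 7 < 10 — holds.
C3: v = 7, t = 10; 7 ≤ 10 (want >) — fails.
C4: t = 10, not > 13; antecedent false, conditional vacuously true — holds.
C5: v = 7 > 4, so we need q ≤ 14; but q = 15 > 14 — fails.
C6: t * v = 10 * 7 = 70 — holds.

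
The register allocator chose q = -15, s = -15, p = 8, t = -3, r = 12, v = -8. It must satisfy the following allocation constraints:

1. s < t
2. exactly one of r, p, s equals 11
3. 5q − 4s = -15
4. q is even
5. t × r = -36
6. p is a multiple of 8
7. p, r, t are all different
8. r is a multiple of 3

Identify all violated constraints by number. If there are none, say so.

Constraints 2 and 4 do not hold.

1. s = -15, t = -3; -15 < -3  ✓
2. r=12, p=8, s=-15; 0 of them equal 11, not exactly one  ✗
3. 5q − 4s = 5(-15) − 4(-15) = -15  ✓
4. q = -15 is odd  ✗
5. t × r = -3 × 12 = -36  ✓
6. 8 / 8 = 1, so 8 divides 8  ✓
7. values 8, 12, -3 are pairwise distinct  ✓
8. 12 / 3 = 4, so 3 divides 12  ✓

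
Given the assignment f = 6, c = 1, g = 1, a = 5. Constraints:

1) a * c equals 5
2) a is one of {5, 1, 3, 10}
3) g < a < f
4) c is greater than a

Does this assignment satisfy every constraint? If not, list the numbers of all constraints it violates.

Constraint 4 does not hold.

1) a * c = 5 * 1 = 5 — holds.
2) a = 5 is in {5, 1, 3, 10} — holds.
3) values 1 < 5 < 6 — holds.
4) c = 1, a = 5; 1 ≤ 5 (want >) — does not hold.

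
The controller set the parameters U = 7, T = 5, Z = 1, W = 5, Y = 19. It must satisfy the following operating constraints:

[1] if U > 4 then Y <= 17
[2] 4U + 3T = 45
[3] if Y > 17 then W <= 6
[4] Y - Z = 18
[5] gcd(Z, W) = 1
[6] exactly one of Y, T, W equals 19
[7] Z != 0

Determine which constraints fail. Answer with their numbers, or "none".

[1] U = 7 > 4, so we need Y ≤ 17; but Y = 19 > 17 — violated.
[2] 4U + 3T = 4(7) + 3(5) = 43, not 45 — violated.
[3] Y = 19 > 17, so we need W ≤ 6; W = 5 ≤ 6 — OK.
[4] Y - Z = 19 - 1 = 18 — OK.
[5] gcd(1, 5) = 1 — OK.
[6] Y=19, T=5, W=5; 1 of them equals 19 — OK.
[7] Z = 1, and 1 ≠ 0 — OK.

No — constraints 1 and 2 are not satisfied.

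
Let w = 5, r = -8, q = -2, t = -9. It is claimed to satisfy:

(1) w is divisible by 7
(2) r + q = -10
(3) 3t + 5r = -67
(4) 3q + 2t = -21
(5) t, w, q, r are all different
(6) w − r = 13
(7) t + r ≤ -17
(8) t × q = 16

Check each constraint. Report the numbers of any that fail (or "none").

(1) 5 = 7×0 + 5, so 7 does not divide 5  false
(2) r + q = -8 + (-2) = -10  true
(3) 3t + 5r = 3(-9) + 5(-8) = -67  true
(4) 3q + 2t = 3(-2) + 2(-9) = -24, not -21  false
(5) values -9, 5, -2, -8 are pairwise distinct  true
(6) w − r = 5 − (-8) = 13  true
(7) t + r = -9 + (-8) = -17; -17 ≤ -17  true
(8) t × q = -9 × (-2) = 18, not 16  false

Constraints 1, 4, 8 do not hold.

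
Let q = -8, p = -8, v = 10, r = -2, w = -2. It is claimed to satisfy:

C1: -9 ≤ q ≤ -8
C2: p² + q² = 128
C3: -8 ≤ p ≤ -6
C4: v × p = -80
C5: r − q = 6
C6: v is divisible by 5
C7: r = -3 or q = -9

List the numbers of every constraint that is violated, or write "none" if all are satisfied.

No — constraint 7 is not satisfied.

C1: q = -8 lies in [-9, -8] — OK.
C2: p² + q² = (-8)² + (-8)² = 64 + 64 = 128 — OK.
C3: p = -8 lies in [-8, -6] — OK.
C4: v × p = 10 × (-8) = -80 — OK.
C5: r − q = -2 − (-8) = 6 — OK.
C6: 10 / 5 = 2, so 5 divides 10 — OK.
C7: r = -2 ≠ -3 and q = -8 ≠ -9; both disjuncts false — violated.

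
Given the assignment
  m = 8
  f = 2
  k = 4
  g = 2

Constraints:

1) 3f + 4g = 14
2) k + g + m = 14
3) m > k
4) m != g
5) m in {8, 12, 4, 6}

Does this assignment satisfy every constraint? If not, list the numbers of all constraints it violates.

1) 3f + 4g = 3(2) + 4(2) = 14 — OK.
2) k + g + m = 4 + 2 + 8 = 14 — OK.
3) m = 8, k = 4; 8 > 4 — OK.
4) m = 8, g = 2; distinct — OK.
5) m = 8 is in {8, 12, 4, 6} — OK.

All constraints are satisfied.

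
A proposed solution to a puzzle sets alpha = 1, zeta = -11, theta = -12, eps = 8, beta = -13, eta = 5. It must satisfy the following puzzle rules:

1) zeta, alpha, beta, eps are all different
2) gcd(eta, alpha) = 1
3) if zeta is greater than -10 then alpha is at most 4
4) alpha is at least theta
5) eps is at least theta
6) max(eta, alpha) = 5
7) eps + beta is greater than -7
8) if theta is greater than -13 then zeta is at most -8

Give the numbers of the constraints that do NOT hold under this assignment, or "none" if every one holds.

1) values -11, 1, -13, 8 are pairwise distinct — satisfied.
2) gcd(5, 1) = 1 — satisfied.
3) zeta = -11, not > -10; antecedent false, conditional vacuously true — satisfied.
4) alpha = 1, theta = -12; 1 ≥ -12 — satisfied.
5) eps = 8, theta = -12; 8 ≥ -12 — satisfied.
6) max(5, 1) = 5 — satisfied.
7) eps + beta = 8 + (-13) = -5; -5 > -7 — satisfied.
8) theta = -12 > -13, so we need zeta ≤ -8; zeta = -11 ≤ -8 — satisfied.

None — every constraint holds.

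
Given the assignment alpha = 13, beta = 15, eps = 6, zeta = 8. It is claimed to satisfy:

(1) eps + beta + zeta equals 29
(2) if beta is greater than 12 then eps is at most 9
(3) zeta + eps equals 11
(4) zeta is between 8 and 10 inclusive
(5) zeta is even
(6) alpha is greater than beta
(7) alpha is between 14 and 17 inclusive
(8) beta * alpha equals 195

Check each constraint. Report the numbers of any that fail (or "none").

Violated: 3, 6, 7.

(1) eps + beta + zeta = 6 + 15 + 8 = 29 — OK.
(2) beta = 15 > 12, so we need eps ≤ 9; eps = 6 ≤ 9 — OK.
(3) zeta + eps = 8 + 6 = 14, not 11 — violated.
(4) zeta = 8 lies in [8, 10] — OK.
(5) zeta = 8 is even — OK.
(6) alpha = 13, beta = 15; 13 ≤ 15 (want >) — violated.
(7) alpha = 13 is outside [14, 17] — violated.
(8) beta * alpha = 15 * 13 = 195 — OK.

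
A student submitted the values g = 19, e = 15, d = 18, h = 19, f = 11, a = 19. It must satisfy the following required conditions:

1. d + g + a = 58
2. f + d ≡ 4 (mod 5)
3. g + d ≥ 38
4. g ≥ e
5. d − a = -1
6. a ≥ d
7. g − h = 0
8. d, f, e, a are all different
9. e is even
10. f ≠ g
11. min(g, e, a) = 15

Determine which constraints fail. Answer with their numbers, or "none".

Constraints 1, 3, 9 are violated.

1. d + g + a = 18 + 19 + 19 = 56, not 58  ✘
2. f + d = 29; 29 mod 5 = 4  ✔
3. g + d = 19 + 18 = 37; 37 < 38, bound 38 not met  ✘
4. g = 19, e = 15; 19 ≥ 15  ✔
5. d − a = 18 − 19 = -1  ✔
6. a = 19, d = 18; 19 ≥ 18  ✔
7. g − h = 19 − 19 = 0  ✔
8. values 18, 11, 15, 19 are pairwise distinct  ✔
9. e = 15 is odd  ✘
10. f = 11, g = 19; distinct  ✔
11. min(19, 15, 19) = 15  ✔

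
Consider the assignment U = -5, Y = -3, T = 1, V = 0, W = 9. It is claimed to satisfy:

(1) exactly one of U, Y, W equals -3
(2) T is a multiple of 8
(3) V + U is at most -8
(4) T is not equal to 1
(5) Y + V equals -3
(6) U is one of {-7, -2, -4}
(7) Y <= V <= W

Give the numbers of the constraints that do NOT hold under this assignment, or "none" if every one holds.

Constraints 2, 3, 4, and 6 do not hold.

(1) U=-5, Y=-3, W=9; 1 of them equals -3  holds
(2) 1 = 8*0 + 1, so 8 does not divide 1  fails
(3) V + U = 0 + (-5) = -5; -5 > -8, bound -8 not met  fails
(4) T = 1, but 1 is required to differ  fails
(5) Y + V = -3 + 0 = -3  holds
(6) U = -5 is not in {-7, -2, -4}  fails
(7) values -3 <= 0 <= 9  holds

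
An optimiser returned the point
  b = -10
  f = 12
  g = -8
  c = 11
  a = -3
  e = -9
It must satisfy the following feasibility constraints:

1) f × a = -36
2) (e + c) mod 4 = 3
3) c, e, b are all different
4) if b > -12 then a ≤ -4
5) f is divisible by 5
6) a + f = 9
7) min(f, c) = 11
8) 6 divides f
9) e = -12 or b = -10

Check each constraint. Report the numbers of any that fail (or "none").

1) f × a = 12 × (-3) = -36 — OK.
2) e + c = 2; 2 mod 4 = 2, not 3 — violated.
3) values 11, -9, -10 are pairwise distinct — OK.
4) b = -10 > -12, so we need a ≤ -4; but a = -3 > -4 — violated.
5) 12 = 5×2 + 2, so 5 does not divide 12 — violated.
6) a + f = -3 + 12 = 9 — OK.
7) min(12, 11) = 11 — OK.
8) 12 / 6 = 2, so 6 divides 12 — OK.
9) e = -9 ≠ -12, but b = -10 = -10 (second disjunct) — OK.

No — constraints 2, 4, and 5 are not satisfied.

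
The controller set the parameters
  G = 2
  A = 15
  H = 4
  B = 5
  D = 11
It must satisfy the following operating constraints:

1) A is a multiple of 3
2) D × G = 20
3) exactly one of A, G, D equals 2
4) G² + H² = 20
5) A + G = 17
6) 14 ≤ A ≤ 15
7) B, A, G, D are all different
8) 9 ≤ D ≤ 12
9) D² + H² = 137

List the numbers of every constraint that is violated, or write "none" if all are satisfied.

1) 15 / 3 = 5, so 3 divides 15  ✔
2) D × G = 11 × 2 = 22, not 20  ✘
3) A=15, G=2, D=11; 1 of them equals 2  ✔
4) G² + H² = 2² + 4² = 4 + 16 = 20  ✔
5) A + G = 15 + 2 = 17  ✔
6) A = 15 lies in [14, 15]  ✔
7) values 5, 15, 2, 11 are pairwise distinct  ✔
8) D = 11 lies in [9, 12]  ✔
9) D² + H² = 11² + 4² = 121 + 16 = 137  ✔

The assignment fails constraint 2.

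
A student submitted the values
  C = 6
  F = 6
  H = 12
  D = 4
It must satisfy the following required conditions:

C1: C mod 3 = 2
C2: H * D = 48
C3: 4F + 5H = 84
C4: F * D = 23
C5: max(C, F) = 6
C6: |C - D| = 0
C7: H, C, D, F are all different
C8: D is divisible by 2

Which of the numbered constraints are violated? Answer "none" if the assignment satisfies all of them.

C1: 6 mod 3 = 0, not 2 — does not hold.
C2: H * D = 12 * 4 = 48 — holds.
C3: 4F + 5H = 4(6) + 5(12) = 84 — holds.
C4: F * D = 6 * 4 = 24, not 23 — does not hold.
C5: max(6, 6) = 6 — holds.
C6: |6 - 4| = 2, not 0 — does not hold.
C7: C = F = 6, not all different — does not hold.
C8: 4 / 2 = 2, so 2 divides 4 — holds.

Violated: 1, 4, 6, and 7.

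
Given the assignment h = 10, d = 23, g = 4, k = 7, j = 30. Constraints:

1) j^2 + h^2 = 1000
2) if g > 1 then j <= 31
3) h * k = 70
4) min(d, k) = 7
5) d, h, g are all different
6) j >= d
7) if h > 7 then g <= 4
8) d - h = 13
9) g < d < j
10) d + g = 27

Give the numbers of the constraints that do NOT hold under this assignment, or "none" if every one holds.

No violations.

1) j^2 + h^2 = 30^2 + 10^2 = 900 + 100 = 1000  holds
2) g = 4 > 1, so we need j ≤ 31; j = 30 ≤ 31  holds
3) h * k = 10 * 7 = 70  holds
4) min(23, 7) = 7  holds
5) values 23, 10, 4 are pairwise distinct  holds
6) j = 30, d = 23; 30 ≥ 23  holds
7) h = 10 > 7, so we need g ≤ 4; g = 4 ≤ 4  holds
8) d - h = 23 - 10 = 13  holds
9) values 4 < 23 < 30  holds
10) d + g = 23 + 4 = 27  holds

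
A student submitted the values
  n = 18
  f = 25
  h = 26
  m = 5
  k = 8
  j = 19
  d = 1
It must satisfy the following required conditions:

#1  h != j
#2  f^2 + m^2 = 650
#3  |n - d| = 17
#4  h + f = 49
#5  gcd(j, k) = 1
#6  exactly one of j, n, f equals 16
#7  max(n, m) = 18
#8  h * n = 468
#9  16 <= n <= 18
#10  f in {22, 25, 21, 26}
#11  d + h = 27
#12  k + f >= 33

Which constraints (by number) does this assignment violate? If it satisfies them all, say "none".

No — constraints 4 and 6 are not satisfied.

#1 h = 26, j = 19; distinct  true
#2 f^2 + m^2 = 25^2 + 5^2 = 625 + 25 = 650  true
#3 |18 - 1| = 17  true
#4 h + f = 26 + 25 = 51, not 49  false
#5 gcd(19, 8) = 1  true
#6 j=19, n=18, f=25; 0 of them equal 16, not exactly one  false
#7 max(18, 5) = 18  true
#8 h * n = 26 * 18 = 468  true
#9 n = 18 lies in [16, 18]  true
#10 f = 25 is in {22, 25, 21, 26}  true
#11 d + h = 1 + 26 = 27  true
#12 k + f = 8 + 25 = 33; 33 ≥ 33  true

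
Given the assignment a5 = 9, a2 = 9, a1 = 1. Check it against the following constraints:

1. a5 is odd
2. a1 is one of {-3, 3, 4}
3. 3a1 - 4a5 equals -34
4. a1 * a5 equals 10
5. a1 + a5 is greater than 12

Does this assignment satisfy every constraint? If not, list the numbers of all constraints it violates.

1. a5 = 9 is odd  yes
2. a1 = 1 is not in {-3, 3, 4}  no
3. 3a1 - 4a5 = 3(1) - 4(9) = -33, not -34  no
4. a1 * a5 = 1 * 9 = 9, not 10  no
5. a1 + a5 = 1 + 9 = 10; 10 ≤ 12, bound 12 not met  no

Violated: 2, 3, 4, and 5.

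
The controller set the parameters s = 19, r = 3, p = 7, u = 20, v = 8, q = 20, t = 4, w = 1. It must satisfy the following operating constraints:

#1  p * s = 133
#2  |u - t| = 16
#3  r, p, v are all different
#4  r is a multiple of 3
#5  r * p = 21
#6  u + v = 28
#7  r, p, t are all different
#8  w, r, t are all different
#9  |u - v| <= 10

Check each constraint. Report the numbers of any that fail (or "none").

Constraint 9 does not hold.

#1 p * s = 7 * 19 = 133  true
#2 |20 - 4| = 16  true
#3 values 3, 7, 8 are pairwise distinct  true
#4 3 / 3 = 1, so 3 divides 3  true
#5 r * p = 3 * 7 = 21  true
#6 u + v = 20 + 8 = 28  true
#7 values 3, 7, 4 are pairwise distinct  true
#8 values 1, 3, 4 are pairwise distinct  true
#9 |20 - 8| = 12; 12 > 10, exceeds bound 10  false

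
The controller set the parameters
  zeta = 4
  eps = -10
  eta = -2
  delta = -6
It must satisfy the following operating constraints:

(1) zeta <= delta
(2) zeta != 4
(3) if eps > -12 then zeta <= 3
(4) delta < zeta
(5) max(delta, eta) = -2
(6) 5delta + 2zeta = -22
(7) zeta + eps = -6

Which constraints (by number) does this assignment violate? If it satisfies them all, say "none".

(1) zeta = 4, delta = -6; 4 > -6 (want ≤)  FAIL
(2) zeta = 4, but 4 is required to differ  FAIL
(3) eps = -10 > -12, so we need zeta ≤ 3; but zeta = 4 > 3  FAIL
(4) delta = -6, zeta = 4; -6 < 4  OK
(5) max(-6, -2) = -2  OK
(6) 5delta + 2zeta = 5(-6) + 2(4) = -22  OK
(7) zeta + eps = 4 + (-10) = -6  OK

The assignment fails constraints 1, 2, and 3.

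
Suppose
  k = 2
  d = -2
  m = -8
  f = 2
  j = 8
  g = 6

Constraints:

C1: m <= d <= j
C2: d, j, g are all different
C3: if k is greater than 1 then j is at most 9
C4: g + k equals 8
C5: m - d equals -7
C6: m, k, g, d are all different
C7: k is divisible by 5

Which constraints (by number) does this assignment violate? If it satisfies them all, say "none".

The assignment fails constraints 5, 7.

C1: values -8 <= -2 <= 8 — holds.
C2: values -2, 8, 6 are pairwise distinct — holds.
C3: k = 2 > 1, so we need j ≤ 9; j = 8 ≤ 9 — holds.
C4: g + k = 6 + 2 = 8 — holds.
C5: m - d = -8 - (-2) = -6, not -7 — does not hold.
C6: values -8, 2, 6, -2 are pairwise distinct — holds.
C7: 2 = 5*0 + 2, so 5 does not divide 2 — does not hold.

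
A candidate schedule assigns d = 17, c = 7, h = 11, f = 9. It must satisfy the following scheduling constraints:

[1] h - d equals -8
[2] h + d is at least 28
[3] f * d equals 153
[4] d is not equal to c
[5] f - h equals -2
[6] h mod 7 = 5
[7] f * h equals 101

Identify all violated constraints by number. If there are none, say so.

[1] h - d = 11 - 17 = -6, not -8  ✘
[2] h + d = 11 + 17 = 28; 28 ≥ 28  ✔
[3] f * d = 9 * 17 = 153  ✔
[4] d = 17, c = 7; distinct  ✔
[5] f - h = 9 - 11 = -2  ✔
[6] 11 mod 7 = 4, not 5  ✘
[7] f * h = 9 * 11 = 99, not 101  ✘

No — constraints 1, 6, and 7 are not satisfied.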